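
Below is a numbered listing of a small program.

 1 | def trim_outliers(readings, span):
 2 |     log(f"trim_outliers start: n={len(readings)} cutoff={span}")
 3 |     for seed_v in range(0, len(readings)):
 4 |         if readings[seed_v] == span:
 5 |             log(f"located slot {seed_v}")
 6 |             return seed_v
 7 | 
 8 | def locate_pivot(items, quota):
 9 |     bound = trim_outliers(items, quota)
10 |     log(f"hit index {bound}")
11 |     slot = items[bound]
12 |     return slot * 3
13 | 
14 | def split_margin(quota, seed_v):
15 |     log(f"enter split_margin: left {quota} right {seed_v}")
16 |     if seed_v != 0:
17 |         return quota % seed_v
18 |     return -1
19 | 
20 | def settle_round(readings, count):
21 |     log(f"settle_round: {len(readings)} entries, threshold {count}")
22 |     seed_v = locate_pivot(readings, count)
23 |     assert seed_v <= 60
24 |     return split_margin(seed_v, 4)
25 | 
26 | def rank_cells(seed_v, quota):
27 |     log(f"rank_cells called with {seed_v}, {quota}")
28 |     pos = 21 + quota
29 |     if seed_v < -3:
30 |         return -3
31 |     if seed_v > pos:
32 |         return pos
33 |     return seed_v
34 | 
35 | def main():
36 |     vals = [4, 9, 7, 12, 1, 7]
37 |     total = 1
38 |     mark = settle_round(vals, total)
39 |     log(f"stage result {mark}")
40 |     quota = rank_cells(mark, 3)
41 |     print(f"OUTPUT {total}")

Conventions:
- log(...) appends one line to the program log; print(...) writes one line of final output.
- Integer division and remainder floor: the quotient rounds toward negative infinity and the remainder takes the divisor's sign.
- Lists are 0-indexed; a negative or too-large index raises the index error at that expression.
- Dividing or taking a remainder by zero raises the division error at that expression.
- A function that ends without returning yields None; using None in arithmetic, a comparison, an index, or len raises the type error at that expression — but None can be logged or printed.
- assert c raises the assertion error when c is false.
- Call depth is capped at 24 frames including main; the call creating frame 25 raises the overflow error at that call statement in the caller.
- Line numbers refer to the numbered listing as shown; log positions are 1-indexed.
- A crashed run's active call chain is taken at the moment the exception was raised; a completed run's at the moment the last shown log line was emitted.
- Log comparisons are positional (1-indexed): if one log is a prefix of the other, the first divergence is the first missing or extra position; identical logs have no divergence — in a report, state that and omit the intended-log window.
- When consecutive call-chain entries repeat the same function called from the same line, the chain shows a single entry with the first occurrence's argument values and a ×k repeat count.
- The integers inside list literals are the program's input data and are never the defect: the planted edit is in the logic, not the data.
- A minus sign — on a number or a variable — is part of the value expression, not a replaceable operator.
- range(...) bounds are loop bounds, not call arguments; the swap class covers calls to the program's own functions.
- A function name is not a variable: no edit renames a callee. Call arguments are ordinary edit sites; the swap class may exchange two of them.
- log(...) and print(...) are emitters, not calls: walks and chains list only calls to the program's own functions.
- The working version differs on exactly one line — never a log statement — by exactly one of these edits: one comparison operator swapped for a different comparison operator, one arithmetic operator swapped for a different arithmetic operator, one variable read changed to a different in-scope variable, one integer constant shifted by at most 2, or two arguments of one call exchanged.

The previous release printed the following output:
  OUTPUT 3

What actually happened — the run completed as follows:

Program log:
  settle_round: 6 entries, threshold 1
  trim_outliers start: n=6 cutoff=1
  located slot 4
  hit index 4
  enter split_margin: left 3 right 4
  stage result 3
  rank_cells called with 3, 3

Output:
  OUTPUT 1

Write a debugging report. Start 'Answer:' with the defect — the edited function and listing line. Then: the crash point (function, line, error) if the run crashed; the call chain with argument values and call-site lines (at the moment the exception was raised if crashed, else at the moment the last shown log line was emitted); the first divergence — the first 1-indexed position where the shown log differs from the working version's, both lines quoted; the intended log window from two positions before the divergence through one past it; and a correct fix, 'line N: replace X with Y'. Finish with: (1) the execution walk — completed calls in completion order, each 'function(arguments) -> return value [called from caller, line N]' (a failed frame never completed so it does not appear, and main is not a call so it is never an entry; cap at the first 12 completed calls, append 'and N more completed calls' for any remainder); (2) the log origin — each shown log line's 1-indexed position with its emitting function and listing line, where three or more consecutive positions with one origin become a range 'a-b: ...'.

Answer: the defect is in main at line 41.
Key observation: Nothing in the log betrays the bug — only the output does.
Call chain: main -> rank_cells(3, 3) (called at line 40).
First divergence: none (the log streams are identical).
Execution walk:
  trim_outliers([4, 9, 7, 12, 1, 7], 1) -> 4  [called from locate_pivot, line 9]
  locate_pivot([4, 9, 7, 12, 1, 7], 1) -> 3  [called from settle_round, line 22]
  split_margin(3, 4) -> 3  [called from settle_round, line 24]
  settle_round([4, 9, 7, 12, 1, 7], 1) -> 3  [called from main, line 38]
  rank_cells(3, 3) -> 3  [called from main, line 40]
Origin of each log line:
  1 — settle_round, line 21
  2 — trim_outliers, line 2
  3 — trim_outliers, line 5
  4 — locate_pivot, line 10
  5 — split_margin, line 15
  6 — main, line 39
  7 — rank_cells, line 27
A correct fix: line 41: replace `total` with `quota`.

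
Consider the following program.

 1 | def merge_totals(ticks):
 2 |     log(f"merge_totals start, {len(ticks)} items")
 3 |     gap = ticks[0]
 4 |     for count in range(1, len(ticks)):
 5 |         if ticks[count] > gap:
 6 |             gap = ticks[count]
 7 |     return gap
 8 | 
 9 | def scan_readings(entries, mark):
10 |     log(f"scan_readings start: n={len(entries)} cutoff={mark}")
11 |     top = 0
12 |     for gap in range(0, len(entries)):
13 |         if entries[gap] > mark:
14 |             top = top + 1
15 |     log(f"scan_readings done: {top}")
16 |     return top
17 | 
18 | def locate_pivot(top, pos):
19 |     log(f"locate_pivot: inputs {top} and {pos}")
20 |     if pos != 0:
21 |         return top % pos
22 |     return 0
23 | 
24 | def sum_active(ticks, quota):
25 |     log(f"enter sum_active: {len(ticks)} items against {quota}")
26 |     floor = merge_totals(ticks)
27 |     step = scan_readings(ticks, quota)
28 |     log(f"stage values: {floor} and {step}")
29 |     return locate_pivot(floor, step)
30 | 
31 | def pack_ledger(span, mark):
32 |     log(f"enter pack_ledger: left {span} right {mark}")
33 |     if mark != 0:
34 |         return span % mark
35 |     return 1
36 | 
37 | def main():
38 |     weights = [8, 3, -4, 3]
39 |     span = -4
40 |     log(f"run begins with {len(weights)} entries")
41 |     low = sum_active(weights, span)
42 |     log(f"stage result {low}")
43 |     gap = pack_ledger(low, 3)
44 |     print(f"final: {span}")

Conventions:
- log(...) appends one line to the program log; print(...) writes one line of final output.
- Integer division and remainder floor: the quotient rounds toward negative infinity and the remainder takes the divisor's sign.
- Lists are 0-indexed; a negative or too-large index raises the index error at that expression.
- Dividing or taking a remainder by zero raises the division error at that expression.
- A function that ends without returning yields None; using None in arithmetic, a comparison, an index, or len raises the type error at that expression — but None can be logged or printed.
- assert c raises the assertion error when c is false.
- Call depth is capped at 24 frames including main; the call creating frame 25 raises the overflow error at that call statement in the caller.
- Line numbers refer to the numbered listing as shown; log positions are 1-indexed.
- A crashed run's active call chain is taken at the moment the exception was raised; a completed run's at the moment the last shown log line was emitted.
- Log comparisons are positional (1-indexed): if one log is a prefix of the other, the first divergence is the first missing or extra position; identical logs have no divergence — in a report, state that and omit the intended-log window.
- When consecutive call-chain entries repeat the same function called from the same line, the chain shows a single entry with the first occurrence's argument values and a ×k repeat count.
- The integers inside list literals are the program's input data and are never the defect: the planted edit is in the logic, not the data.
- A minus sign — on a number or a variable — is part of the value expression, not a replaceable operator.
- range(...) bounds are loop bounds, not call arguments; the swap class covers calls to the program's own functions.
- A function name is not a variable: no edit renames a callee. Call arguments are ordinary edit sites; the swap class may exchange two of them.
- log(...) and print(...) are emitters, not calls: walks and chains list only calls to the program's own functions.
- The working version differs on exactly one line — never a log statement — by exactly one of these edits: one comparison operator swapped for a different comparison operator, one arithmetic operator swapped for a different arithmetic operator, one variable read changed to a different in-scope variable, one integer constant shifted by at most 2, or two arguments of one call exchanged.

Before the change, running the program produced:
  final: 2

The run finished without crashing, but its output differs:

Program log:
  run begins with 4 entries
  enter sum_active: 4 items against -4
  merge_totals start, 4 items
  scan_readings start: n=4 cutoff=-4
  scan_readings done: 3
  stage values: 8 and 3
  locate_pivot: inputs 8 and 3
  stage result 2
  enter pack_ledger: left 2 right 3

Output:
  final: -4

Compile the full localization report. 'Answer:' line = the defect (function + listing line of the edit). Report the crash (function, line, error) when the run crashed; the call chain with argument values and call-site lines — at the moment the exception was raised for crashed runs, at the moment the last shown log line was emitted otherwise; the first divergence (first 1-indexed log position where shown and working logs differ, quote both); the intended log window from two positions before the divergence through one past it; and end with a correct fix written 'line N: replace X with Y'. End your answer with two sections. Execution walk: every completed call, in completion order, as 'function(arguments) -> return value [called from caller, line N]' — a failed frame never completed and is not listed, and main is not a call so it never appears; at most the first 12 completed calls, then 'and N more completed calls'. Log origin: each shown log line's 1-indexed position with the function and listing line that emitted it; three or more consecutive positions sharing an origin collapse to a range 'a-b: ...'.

Answer: the defect is in main at line 44.
Key observation: Nothing in the log betrays the bug — only the output does.
Call chain: main -> pack_ledger(2, 3) (called at line 43).
First divergence: there is none — every log position agrees.
Execution walk:
  merge_totals([8, 3, -4, 3]) -> 8  [called from sum_active, line 26]
  scan_readings([8, 3, -4, 3], -4) -> 3  [called from sum_active, line 27]
  locate_pivot(8, 3) -> 2  [called from sum_active, line 29]
  sum_active([8, 3, -4, 3], -4) -> 2  [called from main, line 41]
  pack_ledger(2, 3) -> 2  [called from main, line 43]
Log origins:
  1: logged in main at line 40
  2: logged in sum_active at line 25
  3: logged in merge_totals at line 2
  4: logged in scan_readings at line 10
  5: logged in scan_readings at line 15
  6: logged in sum_active at line 28
  7: logged in locate_pivot at line 19
  8: logged in main at line 42
  9: logged in pack_ledger at line 32
A correct fix: line 44: replace `span` with `gap`.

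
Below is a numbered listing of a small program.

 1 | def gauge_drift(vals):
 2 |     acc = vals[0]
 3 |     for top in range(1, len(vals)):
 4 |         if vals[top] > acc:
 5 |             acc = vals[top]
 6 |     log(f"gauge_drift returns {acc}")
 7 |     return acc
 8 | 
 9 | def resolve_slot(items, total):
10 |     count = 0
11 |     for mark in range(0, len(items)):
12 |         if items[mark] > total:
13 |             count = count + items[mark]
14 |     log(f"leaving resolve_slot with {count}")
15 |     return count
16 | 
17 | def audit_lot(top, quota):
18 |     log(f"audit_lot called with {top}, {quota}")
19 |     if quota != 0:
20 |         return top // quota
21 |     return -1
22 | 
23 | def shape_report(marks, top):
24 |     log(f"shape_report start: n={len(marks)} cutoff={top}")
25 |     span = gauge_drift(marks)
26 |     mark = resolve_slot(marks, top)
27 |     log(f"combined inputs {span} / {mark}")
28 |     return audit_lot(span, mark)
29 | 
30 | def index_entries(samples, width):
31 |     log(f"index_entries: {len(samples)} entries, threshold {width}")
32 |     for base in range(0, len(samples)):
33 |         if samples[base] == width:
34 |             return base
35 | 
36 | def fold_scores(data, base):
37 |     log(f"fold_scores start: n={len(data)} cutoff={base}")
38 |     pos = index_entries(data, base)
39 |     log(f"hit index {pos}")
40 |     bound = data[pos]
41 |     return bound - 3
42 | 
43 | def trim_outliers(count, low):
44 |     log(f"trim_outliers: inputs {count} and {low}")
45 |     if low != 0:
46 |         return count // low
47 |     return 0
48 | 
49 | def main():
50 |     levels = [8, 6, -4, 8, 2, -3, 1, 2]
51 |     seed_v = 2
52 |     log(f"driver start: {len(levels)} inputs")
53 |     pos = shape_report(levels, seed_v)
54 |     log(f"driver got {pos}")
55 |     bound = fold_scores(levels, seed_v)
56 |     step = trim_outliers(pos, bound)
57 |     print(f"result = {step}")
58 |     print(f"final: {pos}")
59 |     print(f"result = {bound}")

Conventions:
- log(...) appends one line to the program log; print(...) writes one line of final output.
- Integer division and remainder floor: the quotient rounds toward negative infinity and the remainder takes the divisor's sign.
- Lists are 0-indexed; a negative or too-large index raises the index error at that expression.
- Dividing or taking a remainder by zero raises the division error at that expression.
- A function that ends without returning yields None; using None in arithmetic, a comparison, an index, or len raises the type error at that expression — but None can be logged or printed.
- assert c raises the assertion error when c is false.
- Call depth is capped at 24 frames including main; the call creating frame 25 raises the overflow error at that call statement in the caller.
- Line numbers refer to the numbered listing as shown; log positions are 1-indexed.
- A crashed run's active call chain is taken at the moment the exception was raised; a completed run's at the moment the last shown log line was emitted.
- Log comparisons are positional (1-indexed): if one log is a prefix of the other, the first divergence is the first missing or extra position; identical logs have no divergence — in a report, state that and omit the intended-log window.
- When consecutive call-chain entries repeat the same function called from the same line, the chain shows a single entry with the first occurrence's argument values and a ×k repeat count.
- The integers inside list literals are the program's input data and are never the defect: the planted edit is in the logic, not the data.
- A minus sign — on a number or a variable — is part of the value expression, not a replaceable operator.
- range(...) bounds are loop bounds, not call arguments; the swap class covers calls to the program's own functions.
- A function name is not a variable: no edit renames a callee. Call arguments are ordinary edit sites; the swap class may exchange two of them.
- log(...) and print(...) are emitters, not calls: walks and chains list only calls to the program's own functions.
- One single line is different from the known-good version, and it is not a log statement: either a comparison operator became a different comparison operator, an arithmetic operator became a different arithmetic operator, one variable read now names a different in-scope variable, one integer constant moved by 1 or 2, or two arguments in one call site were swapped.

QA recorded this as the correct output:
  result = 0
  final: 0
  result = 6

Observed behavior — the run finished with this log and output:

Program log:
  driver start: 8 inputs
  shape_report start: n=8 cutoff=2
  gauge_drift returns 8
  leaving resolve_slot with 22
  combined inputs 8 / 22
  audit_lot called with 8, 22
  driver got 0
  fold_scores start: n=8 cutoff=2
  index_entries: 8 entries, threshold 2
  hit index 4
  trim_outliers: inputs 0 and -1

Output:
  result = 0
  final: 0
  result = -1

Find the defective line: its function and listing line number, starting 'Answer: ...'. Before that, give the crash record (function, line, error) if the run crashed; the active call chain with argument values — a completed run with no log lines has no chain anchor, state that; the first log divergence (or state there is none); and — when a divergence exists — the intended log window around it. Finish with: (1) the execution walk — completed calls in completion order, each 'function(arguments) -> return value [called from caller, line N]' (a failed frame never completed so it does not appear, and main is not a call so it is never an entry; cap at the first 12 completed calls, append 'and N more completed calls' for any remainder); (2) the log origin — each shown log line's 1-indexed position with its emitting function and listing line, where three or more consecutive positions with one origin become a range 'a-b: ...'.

Answer: the defect is in fold_scores at line 41.
Core observation: Log line 11 is where behavior first shows: 'trim_outliers: inputs 0 and -1' appears instead of 'trim_outliers: inputs 0 and 6'.
Call chain: main -> trim_outliers(0, -1) (called at line 56).
First divergence: at position 11 the run shows 'trim_outliers: inputs 0 and -1' where the working version logs 'trim_outliers: inputs 0 and 6'.
Intended log window:
  9: index_entries: 8 entries, threshold 2
  10: hit index 4
  11: trim_outliers: inputs 0 and 6
Execution walk:
  gauge_drift([8, 6, -4, 8, 2, -3, 1, 2]) -> 8  [called from shape_report, line 25]
  resolve_slot([8, 6, -4, 8, 2, -3, 1, 2], 2) -> 22  [called from shape_report, line 26]
  audit_lot(8, 22) -> 0  [called from shape_report, line 28]
  shape_report([8, 6, -4, 8, 2, -3, 1, 2], 2) -> 0  [called from main, line 53]
  index_entries([8, 6, -4, 8, 2, -3, 1, 2], 2) -> 4  [called from fold_scores, line 38]
  fold_scores([8, 6, -4, 8, 2, -3, 1, 2], 2) -> -1  [called from main, line 55]
  trim_outliers(0, -1) -> 0  [called from main, line 56]
Log line origins:
  1: from main, line 52
  2: from shape_report, line 24
  3: from gauge_drift, line 6
  4: from resolve_slot, line 14
  5: from shape_report, line 27
  6: from audit_lot, line 18
  7: from main, line 54
  8: from fold_scores, line 37
  9: from index_entries, line 31
  10: from fold_scores, line 39
  11: from trim_outliers, line 44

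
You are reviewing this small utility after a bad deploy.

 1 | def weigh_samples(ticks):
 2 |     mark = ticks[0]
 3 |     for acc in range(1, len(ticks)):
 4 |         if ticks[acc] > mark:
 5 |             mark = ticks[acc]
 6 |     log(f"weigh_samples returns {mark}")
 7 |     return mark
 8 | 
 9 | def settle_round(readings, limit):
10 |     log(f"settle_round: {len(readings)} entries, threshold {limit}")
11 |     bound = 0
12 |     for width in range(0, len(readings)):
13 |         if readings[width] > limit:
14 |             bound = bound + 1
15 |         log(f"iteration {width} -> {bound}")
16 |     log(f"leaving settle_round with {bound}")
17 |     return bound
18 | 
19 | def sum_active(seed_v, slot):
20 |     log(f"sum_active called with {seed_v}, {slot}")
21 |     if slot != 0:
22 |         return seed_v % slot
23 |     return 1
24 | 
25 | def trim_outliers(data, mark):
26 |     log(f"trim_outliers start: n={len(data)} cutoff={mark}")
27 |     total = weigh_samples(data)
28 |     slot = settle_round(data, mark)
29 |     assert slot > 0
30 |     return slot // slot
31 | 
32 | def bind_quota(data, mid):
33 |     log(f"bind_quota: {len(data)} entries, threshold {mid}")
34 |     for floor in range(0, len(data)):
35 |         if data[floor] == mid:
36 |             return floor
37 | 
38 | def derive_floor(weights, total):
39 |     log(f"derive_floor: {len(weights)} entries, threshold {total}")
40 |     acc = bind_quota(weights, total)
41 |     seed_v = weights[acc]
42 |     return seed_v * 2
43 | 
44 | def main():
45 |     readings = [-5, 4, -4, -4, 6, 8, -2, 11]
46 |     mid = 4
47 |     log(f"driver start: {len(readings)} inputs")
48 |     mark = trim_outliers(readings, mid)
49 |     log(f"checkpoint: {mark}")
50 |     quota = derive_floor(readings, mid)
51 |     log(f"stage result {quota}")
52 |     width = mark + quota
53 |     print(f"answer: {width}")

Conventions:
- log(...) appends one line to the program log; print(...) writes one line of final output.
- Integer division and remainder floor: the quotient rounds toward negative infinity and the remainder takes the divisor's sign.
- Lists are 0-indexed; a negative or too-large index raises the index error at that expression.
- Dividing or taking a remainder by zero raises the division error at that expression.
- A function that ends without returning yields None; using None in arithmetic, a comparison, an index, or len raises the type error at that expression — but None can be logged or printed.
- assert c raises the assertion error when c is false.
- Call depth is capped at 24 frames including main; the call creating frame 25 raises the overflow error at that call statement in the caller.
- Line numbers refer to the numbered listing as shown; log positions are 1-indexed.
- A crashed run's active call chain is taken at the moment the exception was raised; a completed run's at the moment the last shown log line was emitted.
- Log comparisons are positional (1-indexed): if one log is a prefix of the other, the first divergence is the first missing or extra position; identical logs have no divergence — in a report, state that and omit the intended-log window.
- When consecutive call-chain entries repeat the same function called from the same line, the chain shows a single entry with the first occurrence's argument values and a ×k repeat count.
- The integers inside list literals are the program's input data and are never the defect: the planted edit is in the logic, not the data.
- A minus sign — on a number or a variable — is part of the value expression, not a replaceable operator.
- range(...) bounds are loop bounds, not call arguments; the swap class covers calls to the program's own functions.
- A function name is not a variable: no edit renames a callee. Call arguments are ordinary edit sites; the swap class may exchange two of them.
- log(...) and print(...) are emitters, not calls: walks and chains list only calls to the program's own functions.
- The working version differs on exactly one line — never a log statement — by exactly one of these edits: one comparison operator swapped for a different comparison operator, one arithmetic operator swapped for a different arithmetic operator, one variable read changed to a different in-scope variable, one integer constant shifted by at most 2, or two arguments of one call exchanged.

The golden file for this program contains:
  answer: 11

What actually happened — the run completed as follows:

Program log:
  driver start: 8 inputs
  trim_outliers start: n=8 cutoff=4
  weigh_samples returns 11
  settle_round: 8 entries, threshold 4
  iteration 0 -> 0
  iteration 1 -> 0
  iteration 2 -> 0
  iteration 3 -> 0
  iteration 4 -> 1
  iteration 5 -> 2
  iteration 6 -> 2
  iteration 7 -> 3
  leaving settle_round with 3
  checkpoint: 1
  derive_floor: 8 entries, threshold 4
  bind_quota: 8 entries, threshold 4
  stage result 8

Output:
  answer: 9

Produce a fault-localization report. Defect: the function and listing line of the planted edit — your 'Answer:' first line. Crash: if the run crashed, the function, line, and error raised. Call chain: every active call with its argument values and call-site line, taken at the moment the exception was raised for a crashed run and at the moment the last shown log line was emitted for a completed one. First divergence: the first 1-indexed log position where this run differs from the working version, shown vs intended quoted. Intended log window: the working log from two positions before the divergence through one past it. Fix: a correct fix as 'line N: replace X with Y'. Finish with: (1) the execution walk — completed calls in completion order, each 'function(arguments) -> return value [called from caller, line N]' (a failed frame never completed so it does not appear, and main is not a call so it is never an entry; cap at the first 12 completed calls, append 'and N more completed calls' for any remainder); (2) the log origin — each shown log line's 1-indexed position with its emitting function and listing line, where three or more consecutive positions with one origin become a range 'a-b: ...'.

Answer: the defect is in trim_outliers at line 30.
Key observation: The earliest visible damage is log position 14 — 'checkpoint: 1' rather than the intended 'checkpoint: 3'.
Call chain: main.
First divergence: at position 14 the run shows 'checkpoint: 1' where the working version logs 'checkpoint: 3'.
Intended log window:
  12: iteration 7 -> 3
  13: leaving settle_round with 3
  14: checkpoint: 3
  15: derive_floor: 8 entries, threshold 4
Execution walk:
  weigh_samples([-5, 4, -4, -4, 6, 8, -2, 11]) -> 11  [called from trim_outliers, line 27]
  settle_round([-5, 4, -4, -4, 6, 8, -2, 11], 4) -> 3  [called from trim_outliers, line 28]
  trim_outliers([-5, 4, -4, -4, 6, 8, -2, 11], 4) -> 1  [called from main, line 48]
  bind_quota([-5, 4, -4, -4, 6, 8, -2, 11], 4) -> 1  [called from derive_floor, line 40]
  derive_floor([-5, 4, -4, -4, 6, 8, -2, 11], 4) -> 8  [called from main, line 50]
Log origin:
  1: logged in main at line 47
  2: logged in trim_outliers at line 26
  3: logged in weigh_samples at line 6
  4: logged in settle_round at line 10
  5-12: logged in settle_round at line 15
  13: logged in settle_round at line 16
  14: logged in main at line 49
  15: logged in derive_floor at line 39
  16: logged in bind_quota at line 33
  17: logged in main at line 51
A correct fix: line 30: replace `slot // slot` with `total // slot`.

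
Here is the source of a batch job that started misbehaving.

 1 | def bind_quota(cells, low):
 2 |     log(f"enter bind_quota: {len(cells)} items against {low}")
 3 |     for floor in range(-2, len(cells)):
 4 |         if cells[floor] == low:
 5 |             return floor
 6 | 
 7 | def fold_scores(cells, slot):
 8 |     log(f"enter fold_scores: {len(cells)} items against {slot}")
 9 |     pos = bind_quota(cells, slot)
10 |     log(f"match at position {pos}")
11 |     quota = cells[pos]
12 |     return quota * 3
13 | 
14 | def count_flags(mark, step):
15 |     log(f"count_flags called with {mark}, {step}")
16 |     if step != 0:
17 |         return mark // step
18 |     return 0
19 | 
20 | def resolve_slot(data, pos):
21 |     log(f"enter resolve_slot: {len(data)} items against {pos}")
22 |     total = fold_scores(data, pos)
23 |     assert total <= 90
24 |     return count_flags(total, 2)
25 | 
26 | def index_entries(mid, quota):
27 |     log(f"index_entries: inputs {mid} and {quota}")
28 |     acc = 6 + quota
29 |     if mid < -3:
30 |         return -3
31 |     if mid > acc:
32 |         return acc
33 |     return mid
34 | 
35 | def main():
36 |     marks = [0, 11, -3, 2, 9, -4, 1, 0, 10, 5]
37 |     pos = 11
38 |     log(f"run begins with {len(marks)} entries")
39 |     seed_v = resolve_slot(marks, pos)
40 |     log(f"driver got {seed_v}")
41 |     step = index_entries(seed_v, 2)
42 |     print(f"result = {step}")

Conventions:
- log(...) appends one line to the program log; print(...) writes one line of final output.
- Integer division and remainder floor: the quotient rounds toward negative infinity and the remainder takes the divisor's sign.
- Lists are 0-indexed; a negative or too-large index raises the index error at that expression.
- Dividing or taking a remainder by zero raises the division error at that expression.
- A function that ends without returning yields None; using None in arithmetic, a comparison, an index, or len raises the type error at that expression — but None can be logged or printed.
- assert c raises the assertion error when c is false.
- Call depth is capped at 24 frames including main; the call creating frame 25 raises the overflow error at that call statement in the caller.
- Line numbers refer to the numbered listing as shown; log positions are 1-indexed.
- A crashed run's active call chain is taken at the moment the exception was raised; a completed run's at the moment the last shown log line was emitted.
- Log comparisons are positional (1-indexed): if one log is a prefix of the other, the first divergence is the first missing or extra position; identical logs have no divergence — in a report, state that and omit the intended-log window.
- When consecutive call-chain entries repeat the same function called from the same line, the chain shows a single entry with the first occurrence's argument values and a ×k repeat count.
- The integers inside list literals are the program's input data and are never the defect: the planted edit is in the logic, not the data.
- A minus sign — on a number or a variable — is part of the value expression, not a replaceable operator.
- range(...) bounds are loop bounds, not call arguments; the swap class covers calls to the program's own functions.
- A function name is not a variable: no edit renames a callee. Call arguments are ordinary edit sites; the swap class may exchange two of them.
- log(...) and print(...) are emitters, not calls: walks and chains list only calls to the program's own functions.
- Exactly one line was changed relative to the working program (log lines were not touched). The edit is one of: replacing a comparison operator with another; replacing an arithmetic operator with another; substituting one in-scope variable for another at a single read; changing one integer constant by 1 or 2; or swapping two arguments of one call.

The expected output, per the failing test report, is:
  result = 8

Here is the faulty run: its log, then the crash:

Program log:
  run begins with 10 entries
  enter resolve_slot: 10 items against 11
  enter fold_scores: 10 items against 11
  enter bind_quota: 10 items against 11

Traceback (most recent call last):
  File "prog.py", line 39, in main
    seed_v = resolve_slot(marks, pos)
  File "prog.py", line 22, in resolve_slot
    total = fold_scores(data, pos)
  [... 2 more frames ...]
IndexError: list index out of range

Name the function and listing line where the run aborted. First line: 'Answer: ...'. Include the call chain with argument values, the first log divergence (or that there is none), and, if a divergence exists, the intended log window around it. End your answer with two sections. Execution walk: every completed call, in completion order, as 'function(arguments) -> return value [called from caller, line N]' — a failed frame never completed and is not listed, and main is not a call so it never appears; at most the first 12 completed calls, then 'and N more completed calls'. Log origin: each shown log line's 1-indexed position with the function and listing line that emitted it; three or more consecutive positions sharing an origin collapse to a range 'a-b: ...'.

Answer: the error was raised in bind_quota, line 4.
The tell: A complete run would log 'match at position 1' next, but this one stopped at 4 lines.
Call chain: main -> resolve_slot([0, 11, -3, 2, 9, -4, 1, 0, 10, 5], 11) (called at line 39) -> fold_scores([0, 11, -3, 2, 9, -4, 1, 0, 10, 5], 11) (called at line 22) -> bind_quota([0, 11, -3, 2, 9, -4, 1, 0, 10, 5], 11) (called at line 9).
First divergence: position 5 (shown log ended at 4 lines; the working version continues: 'match at position 1').
Intended log window:
  3: enter fold_scores: 10 items against 11
  4: enter bind_quota: 10 items against 11
  5: match at position 1
  6: count_flags called with 33, 2
Execution walk:
  (no call completed)
Log line origins:
  1: logged in main at line 38
  2: logged in resolve_slot at line 21
  3: logged in fold_scores at line 8
  4: logged in bind_quota at line 2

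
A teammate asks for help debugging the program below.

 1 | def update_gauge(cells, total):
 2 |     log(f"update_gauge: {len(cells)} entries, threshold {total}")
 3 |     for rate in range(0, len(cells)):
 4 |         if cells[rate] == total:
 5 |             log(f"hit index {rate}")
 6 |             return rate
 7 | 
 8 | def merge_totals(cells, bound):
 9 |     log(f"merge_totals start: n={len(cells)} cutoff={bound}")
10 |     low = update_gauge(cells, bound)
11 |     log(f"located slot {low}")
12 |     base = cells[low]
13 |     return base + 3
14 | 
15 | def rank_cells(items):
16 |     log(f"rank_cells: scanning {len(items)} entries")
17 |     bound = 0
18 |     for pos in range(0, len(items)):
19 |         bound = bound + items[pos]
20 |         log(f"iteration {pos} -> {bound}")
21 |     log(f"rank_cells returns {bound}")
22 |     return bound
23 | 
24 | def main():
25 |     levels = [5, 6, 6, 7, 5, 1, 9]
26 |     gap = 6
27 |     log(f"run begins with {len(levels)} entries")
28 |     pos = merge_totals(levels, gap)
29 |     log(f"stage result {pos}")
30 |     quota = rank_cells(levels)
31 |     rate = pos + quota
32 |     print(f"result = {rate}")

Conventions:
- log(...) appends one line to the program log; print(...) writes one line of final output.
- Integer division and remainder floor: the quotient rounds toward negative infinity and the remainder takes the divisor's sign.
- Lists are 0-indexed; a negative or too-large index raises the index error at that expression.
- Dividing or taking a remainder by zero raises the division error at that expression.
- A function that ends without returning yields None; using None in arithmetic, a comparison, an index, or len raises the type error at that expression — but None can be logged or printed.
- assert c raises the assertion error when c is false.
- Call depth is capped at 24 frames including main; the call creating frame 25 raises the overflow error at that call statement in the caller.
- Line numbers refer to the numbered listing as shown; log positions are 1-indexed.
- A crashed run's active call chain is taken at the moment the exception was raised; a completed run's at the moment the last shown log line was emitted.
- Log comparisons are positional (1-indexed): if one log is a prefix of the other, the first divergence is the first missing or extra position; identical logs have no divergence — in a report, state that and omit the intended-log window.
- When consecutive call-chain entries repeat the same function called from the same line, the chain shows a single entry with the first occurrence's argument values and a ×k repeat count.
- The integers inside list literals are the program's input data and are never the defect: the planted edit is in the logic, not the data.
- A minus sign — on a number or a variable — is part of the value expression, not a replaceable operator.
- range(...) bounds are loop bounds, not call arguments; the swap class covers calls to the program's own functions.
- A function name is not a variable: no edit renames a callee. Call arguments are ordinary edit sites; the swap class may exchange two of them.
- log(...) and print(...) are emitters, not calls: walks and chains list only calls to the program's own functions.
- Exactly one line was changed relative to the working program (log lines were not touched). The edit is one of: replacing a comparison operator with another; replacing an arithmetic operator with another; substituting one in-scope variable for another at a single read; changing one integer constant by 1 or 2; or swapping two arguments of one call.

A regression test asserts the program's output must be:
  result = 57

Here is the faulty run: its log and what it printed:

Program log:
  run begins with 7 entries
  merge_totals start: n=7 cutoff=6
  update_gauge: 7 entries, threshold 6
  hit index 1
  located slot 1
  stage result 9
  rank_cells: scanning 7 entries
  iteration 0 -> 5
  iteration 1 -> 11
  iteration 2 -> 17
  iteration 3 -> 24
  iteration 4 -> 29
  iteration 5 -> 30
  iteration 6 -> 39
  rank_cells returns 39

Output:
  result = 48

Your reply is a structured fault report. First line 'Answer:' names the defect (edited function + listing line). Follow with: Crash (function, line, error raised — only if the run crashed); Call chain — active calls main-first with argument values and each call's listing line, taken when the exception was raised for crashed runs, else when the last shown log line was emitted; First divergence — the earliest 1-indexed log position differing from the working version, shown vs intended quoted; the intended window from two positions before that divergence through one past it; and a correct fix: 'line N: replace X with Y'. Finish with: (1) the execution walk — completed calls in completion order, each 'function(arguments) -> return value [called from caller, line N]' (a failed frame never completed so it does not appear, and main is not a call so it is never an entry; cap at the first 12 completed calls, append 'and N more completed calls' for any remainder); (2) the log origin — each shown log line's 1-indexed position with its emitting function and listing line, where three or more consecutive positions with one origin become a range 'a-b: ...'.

Answer: the defect is in merge_totals at line 13.
Key fact: Position 6 is the first bad log line: 'stage result 9' should read 'stage result 18'.
Call chain: main -> rank_cells([5, 6, 6, 7, 5, 1, 9]) (called at line 30).
First divergence: position 6; shown 'stage result 9' vs intended 'stage result 18'.
Intended log window:
  4: hit index 1
  5: located slot 1
  6: stage result 18
  7: rank_cells: scanning 7 entries
Execution walk:
  update_gauge([5, 6, 6, 7, 5, 1, 9], 6) -> 1  [called from merge_totals, line 10]
  merge_totals([5, 6, 6, 7, 5, 1, 9], 6) -> 9  [called from main, line 28]
  rank_cells([5, 6, 6, 7, 5, 1, 9]) -> 39  [called from main, line 30]
Log origin:
  1: emitted by main (line 27)
  2: emitted by merge_totals (line 9)
  3: emitted by update_gauge (line 2)
  4: emitted by update_gauge (line 5)
  5: emitted by merge_totals (line 11)
  6: emitted by main (line 29)
  7: emitted by rank_cells (line 16)
  8-14: emitted by rank_cells (line 20)
  15: emitted by rank_cells (line 21)
A correct fix: line 13: replace `+` with `*`.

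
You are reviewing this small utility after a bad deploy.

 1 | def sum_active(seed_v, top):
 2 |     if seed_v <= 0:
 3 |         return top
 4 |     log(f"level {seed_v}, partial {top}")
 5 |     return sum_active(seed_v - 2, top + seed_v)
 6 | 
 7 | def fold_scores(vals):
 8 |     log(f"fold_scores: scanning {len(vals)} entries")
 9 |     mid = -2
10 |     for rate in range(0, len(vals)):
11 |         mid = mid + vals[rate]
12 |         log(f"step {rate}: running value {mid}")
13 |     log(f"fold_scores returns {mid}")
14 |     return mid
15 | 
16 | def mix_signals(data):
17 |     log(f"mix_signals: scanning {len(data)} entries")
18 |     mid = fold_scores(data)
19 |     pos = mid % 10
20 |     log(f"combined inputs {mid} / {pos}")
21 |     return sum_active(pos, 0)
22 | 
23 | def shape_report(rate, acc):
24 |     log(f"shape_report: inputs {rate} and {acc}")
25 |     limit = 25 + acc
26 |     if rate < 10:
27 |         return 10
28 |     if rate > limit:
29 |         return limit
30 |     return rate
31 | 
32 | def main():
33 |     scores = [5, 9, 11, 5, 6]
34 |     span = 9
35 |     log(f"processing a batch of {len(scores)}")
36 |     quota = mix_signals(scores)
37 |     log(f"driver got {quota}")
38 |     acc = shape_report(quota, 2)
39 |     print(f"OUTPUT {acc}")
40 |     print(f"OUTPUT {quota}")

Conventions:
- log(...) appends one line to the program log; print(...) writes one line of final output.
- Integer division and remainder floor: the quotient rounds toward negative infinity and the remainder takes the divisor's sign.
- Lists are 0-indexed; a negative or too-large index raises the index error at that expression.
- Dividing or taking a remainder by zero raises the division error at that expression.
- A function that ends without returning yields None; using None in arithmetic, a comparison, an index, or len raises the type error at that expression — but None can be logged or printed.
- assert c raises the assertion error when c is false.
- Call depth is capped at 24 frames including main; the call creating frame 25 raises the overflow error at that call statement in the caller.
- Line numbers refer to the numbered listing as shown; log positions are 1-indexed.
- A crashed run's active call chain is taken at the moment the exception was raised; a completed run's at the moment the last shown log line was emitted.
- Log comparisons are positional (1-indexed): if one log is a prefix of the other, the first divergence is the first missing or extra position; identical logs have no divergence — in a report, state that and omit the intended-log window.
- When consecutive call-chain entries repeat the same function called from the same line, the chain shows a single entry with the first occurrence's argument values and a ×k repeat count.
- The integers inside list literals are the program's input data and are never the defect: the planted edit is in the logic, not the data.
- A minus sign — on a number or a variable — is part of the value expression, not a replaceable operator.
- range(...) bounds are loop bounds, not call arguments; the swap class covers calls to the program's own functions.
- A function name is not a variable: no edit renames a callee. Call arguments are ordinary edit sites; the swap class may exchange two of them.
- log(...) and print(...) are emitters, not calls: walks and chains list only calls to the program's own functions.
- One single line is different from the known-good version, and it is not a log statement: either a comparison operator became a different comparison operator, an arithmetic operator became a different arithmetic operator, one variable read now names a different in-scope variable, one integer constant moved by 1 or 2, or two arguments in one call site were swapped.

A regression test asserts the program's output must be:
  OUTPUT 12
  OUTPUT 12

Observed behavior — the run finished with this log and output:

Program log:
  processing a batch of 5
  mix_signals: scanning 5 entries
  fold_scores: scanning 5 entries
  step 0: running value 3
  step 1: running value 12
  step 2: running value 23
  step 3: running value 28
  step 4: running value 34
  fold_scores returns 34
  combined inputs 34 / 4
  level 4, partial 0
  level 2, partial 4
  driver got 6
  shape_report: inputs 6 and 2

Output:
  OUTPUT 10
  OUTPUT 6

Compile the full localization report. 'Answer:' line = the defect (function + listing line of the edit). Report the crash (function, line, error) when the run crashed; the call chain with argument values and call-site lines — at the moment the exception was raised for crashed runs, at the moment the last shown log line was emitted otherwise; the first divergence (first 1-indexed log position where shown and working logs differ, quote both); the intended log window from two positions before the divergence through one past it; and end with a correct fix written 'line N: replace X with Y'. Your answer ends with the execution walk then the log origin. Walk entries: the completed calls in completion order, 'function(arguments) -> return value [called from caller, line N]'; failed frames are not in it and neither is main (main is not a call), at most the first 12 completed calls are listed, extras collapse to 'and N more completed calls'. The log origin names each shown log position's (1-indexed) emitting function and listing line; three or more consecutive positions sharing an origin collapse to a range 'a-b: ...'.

Answer: the defect is in fold_scores at line 9.
Key fact: Log line 4 is where behavior first shows: 'step 0: running value 3' appears instead of 'step 0: running value 5'.
Call chain: main -> shape_report(6, 2) (called at line 38).
First divergence: at position 4 the run shows 'step 0: running value 3' where the working version logs 'step 0: running value 5'.
Intended log window:
  2: mix_signals: scanning 5 entries
  3: fold_scores: scanning 5 entries
  4: step 0: running value 5
  5: step 1: running value 14
Execution walk:
  fold_scores([5, 9, 11, 5, 6]) -> 34  [called from mix_signals, line 18]
  sum_active(0, 6) -> 6  [called from sum_active, line 5]
  sum_active(2, 4) -> 6  [called from sum_active, line 5]
  sum_active(4, 0) -> 6  [called from mix_signals, line 21]
  mix_signals([5, 9, 11, 5, 6]) -> 6  [called from main, line 36]
  shape_report(6, 2) -> 10  [called from main, line 38]
Log origin:
  1: from main, line 35
  2: from mix_signals, line 17
  3: from fold_scores, line 8
  4-8: from fold_scores, line 12
  9: from fold_scores, line 13
  10: from mix_signals, line 20
  11: from sum_active, line 4
  12: from sum_active, line 4
  13: from main, line 37
  14: from shape_report, line 24
A correct fix: line 9: replace `-2` with `0`.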